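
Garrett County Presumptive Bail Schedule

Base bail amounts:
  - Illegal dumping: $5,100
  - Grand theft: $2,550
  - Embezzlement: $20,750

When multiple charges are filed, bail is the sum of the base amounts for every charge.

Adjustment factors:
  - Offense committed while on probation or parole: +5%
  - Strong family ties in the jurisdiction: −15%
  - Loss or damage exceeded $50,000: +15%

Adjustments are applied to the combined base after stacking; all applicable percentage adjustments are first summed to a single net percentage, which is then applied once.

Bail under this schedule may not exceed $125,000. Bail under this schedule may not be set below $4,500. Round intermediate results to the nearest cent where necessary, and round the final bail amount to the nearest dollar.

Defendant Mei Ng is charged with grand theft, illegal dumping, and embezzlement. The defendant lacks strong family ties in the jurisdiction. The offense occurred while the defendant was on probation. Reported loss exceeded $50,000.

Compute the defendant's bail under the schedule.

$34,080

Base amounts from the schedule: grand theft $2,550; illegal dumping $5,100; embezzlement $20,750.
Stacking rule: sum of all bases. $2,550 + $5,100 + $20,750 = $28,400.
Net percentage adjustment: +5% +15% = +20%. $28,400 × 1.2 = $34,080.
$34,080 is within the $125,000 maximum.
$34,080 is at or above the $4,500 minimum.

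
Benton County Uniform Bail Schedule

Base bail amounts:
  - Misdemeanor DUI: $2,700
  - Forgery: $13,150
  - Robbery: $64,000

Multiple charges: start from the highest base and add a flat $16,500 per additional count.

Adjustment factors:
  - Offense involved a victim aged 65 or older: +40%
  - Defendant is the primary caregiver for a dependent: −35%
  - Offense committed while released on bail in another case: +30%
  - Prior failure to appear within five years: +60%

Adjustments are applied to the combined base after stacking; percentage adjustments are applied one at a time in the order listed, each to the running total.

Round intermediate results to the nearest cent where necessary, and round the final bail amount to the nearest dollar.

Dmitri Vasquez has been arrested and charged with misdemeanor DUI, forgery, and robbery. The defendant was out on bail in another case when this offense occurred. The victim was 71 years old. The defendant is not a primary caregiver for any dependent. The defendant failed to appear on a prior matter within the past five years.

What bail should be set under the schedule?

Base amounts from the schedule: misdemeanor DUI $2,700; forgery $13,150; robbery $64,000.
Stacking rule: highest base plus $16,500 per additional charge. Highest is robbery at $64,000; 2 additional charges → +$33,000. Combined base = $97,000.
Offense involved a victim aged 65 or older (+40%): $97,000 × 1.4 = $135,800.
Offense committed while released on bail in another case (+30%): $135,800 × 1.3 = $176,540.
Prior failure to appear within five years (+60%): $176,540 × 1.6 = $282,464.

$282,464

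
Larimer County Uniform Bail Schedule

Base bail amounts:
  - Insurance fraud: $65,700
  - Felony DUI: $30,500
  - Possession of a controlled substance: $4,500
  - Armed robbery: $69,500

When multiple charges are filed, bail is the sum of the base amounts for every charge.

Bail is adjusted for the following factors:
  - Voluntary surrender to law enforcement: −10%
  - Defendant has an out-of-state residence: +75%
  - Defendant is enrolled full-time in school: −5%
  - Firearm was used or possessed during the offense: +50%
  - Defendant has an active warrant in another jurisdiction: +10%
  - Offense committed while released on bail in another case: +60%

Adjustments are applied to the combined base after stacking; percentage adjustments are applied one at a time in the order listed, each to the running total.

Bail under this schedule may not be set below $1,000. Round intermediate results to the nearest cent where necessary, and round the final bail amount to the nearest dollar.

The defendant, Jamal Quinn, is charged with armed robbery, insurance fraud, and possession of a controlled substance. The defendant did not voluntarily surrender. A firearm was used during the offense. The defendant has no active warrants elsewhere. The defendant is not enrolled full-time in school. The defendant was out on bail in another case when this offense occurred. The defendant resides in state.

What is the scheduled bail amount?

Base amounts from the schedule: armed robbery $69,500; insurance fraud $65,700; possession of a controlled substance $4,500.
Stacking rule: sum of all bases. $69,500 + $65,700 + $4,500 = $139,700.
Firearm was used or possessed during the offense (+50%): $139,700 × 1.5 = $209,550.
Offense committed while released on bail in another case (+60%): $209,550 × 1.6 = $335,280.
$335,280 is at or above the $1,000 minimum.

$335,280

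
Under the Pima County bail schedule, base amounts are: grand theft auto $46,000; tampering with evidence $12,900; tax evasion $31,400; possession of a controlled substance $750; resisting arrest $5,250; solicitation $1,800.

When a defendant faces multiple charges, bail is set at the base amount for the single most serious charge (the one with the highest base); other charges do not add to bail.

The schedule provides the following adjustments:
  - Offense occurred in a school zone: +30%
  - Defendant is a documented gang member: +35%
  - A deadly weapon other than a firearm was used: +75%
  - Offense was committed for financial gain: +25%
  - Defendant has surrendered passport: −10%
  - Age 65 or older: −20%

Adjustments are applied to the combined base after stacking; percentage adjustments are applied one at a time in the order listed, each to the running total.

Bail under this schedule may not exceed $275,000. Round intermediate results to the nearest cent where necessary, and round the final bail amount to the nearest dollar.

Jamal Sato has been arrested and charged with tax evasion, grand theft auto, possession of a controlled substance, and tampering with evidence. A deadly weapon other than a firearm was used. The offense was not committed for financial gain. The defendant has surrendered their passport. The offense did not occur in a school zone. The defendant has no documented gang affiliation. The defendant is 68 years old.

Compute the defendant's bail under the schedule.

Base amounts from the schedule: tax evasion $31,400; grand theft auto $46,000; possession of a controlled substance $750; tampering with evidence $12,900.
Stacking rule: use the highest base only. Highest is grand theft auto at $46,000. Combined base = $46,000.
A deadly weapon other than a firearm was used (+75%): $46,000 × 1.75 = $80,500.
Defendant has surrendered passport (−10%): $80,500 × 0.9 = $72,450.
Age 65 or older (−20%): $72,450 × 0.8 = $57,960.
$57,960 is within the $275,000 maximum.

$57,960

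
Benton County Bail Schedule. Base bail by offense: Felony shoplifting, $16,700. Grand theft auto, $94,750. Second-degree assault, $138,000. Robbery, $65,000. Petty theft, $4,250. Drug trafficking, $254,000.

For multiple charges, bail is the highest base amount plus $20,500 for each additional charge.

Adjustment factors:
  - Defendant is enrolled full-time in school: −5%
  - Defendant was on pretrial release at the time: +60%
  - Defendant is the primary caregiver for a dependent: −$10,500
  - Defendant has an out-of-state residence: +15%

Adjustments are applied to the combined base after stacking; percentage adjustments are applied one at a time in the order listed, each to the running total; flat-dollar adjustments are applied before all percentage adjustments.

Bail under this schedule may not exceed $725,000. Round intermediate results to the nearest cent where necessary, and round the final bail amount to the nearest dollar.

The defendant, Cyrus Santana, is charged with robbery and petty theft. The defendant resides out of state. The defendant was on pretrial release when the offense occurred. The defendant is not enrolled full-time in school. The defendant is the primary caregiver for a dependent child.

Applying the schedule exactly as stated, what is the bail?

Base amounts from the schedule: robbery $65,000; petty theft $4,250.
Stacking rule: highest base plus $20,500 per additional charge. Highest is robbery at $65,000; 1 additional charge → +$20,500. Combined base = $85,500.
Defendant is the primary caregiver for a dependent (−$10,500 flat): $85,500 − $10,500 = $75,000.
Defendant was on pretrial release at the time (+60%): $75,000 × 1.6 = $120,000.
Defendant has an out-of-state residence (+15%): $120,000 × 1.15 = $138,000.
$138,000 is within the $725,000 maximum.

$138,000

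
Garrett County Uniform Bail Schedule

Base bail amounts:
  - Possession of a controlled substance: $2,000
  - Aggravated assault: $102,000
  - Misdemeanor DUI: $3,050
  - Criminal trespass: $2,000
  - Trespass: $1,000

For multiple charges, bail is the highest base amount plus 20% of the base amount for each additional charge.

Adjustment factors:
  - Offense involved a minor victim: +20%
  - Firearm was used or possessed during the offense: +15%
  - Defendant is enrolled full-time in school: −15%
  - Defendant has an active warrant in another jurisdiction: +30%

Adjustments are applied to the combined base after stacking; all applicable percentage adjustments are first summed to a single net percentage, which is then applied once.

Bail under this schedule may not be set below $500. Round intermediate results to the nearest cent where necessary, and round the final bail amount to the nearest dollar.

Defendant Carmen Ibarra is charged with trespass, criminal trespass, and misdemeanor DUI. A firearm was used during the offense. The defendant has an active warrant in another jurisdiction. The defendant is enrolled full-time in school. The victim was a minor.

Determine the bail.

$5,475

Base amounts from the schedule: trespass $1,000; criminal trespass $2,000; misdemeanor DUI $3,050.
Stacking rule: highest base plus 20% of each additional charge. Highest is misdemeanor DUI at $3,050. Additional: $1,000 × 20% = $200; $2,000 × 20% = $400. Combined base = $3,050 + $600 = $3,650.
Net percentage adjustment: +20% +15% −15% +30% = +50%. $3,650 × 1.5 = $5,475.
$5,475 is at or above the $500 minimum.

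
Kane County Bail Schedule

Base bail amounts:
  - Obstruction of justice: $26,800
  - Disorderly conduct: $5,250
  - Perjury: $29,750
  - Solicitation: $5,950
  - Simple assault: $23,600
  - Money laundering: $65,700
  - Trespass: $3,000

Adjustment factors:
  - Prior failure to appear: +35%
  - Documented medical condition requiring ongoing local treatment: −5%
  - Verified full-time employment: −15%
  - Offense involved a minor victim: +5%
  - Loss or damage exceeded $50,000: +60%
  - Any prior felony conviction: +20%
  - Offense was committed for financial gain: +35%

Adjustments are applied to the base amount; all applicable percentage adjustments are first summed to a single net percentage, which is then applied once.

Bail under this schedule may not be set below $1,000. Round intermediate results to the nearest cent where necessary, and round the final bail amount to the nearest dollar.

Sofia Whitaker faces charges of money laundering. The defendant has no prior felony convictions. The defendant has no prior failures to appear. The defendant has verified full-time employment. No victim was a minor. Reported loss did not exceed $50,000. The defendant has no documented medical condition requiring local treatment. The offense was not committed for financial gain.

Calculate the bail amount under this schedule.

Base amounts from the schedule: money laundering $65,700.
Single charge. Combined base = $65,700.
Verified full-time employment (−15%): $65,700 × 0.85 = $55,845.
$55,845 is at or above the $1,000 minimum.

$55,845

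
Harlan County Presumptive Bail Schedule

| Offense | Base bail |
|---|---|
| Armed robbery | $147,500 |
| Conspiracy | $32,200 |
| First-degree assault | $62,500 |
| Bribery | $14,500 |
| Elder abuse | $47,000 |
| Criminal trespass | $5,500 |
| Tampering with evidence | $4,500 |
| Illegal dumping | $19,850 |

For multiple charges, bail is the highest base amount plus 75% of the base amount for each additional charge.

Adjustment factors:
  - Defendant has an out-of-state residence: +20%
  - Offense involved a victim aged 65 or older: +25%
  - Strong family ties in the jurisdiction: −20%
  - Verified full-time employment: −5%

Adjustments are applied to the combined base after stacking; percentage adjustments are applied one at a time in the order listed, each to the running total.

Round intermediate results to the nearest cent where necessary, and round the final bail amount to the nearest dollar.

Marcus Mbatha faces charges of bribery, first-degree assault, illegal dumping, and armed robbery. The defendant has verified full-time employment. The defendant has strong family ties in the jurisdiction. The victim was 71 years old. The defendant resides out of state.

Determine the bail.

$250,957

Base amounts from the schedule: bribery $14,500; first-degree assault $62,500; illegal dumping $19,850; armed robbery $147,500.
Stacking rule: highest base plus 75% of each additional charge. Highest is armed robbery at $147,500. Additional: $14,500 × 75% = $10,875; $62,500 × 75% = $46,875; $19,850 × 75% = $14,887.50. Combined base = $147,500 + $72,637.50 = $220,137.50.
Defendant has an out-of-state residence (+20%): $220,137.50 × 1.2 = $264,165.
Offense involved a victim aged 65 or older (+25%): $264,165 × 1.25 = $330,206.25.
Strong family ties in the jurisdiction (−20%): $330,206.25 × 0.8 = $264,165.
Verified full-time employment (−5%): $264,165 × 0.95 = $250,956.75.
Rounded to the nearest dollar: $250,957.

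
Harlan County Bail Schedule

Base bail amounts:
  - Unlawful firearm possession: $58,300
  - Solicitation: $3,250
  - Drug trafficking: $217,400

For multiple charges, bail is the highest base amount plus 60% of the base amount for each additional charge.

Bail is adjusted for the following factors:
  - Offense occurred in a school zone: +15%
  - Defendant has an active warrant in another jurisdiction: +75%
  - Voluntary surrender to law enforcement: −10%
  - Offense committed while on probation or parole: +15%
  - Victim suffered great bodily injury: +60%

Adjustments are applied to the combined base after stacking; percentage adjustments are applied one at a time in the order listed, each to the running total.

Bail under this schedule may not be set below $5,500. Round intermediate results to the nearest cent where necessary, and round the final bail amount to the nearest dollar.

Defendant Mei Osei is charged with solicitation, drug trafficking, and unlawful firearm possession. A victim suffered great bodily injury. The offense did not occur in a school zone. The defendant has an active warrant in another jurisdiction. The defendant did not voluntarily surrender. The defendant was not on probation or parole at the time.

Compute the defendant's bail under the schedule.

$712,124

Base amounts from the schedule: solicitation $3,250; drug trafficking $217,400; unlawful firearm possession $58,300.
Stacking rule: highest base plus 60% of each additional charge. Highest is drug trafficking at $217,400. Additional: $3,250 × 60% = $1,950; $58,300 × 60% = $34,980. Combined base = $217,400 + $36,930 = $254,330.
Defendant has an active warrant in another jurisdiction (+75%): $254,330 × 1.75 = $445,077.50.
Victim suffered great bodily injury (+60%): $445,077.50 × 1.6 = $712,124.
$712,124 is at or above the $5,500 minimum.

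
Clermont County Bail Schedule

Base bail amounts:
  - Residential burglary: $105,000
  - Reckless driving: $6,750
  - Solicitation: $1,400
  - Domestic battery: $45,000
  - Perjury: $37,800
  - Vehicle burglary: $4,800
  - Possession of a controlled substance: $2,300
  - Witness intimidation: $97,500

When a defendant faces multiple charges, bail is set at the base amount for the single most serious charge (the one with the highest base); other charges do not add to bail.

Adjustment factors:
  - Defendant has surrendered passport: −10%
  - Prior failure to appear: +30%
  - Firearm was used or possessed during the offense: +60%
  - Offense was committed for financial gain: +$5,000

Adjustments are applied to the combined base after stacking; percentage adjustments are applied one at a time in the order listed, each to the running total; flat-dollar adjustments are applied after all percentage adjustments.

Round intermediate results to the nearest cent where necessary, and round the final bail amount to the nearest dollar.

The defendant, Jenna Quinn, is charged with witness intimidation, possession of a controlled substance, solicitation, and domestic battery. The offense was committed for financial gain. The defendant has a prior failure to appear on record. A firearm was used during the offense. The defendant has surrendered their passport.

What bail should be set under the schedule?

Base amounts from the schedule: witness intimidation $97,500; possession of a controlled substance $2,300; solicitation $1,400; domestic battery $45,000.
Stacking rule: use the highest base only. Highest is witness intimidation at $97,500. Combined base = $97,500.
Defendant has surrendered passport (−10%): $97,500 × 0.9 = $87,750.
Prior failure to appear (+30%): $87,750 × 1.3 = $114,075.
Firearm was used or possessed during the offense (+60%): $114,075 × 1.6 = $182,520.
Offense was committed for financial gain (+$5,000 flat): $182,520 + $5,000 = $187,520.

$187,520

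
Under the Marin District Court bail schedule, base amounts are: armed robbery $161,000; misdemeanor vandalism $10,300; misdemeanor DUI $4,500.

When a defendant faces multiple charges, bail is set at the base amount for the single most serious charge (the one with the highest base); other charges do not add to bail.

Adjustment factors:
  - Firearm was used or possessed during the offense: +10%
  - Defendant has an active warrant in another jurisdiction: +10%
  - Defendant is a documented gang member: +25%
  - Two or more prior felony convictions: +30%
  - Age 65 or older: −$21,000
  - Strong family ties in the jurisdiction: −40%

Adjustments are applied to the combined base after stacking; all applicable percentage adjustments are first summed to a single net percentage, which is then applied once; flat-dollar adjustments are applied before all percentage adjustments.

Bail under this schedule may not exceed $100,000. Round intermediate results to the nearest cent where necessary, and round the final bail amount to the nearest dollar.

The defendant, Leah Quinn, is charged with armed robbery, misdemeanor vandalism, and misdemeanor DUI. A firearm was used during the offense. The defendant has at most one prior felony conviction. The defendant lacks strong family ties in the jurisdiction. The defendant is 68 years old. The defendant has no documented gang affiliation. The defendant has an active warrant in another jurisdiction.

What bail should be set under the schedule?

$100,000

Base amounts from the schedule: armed robbery $161,000; misdemeanor vandalism $10,300; misdemeanor DUI $4,500.
Stacking rule: use the highest base only. Highest is armed robbery at $161,000. Combined base = $161,000.
Age 65 or older (−$21,000 flat): $161,000 − $21,000 = $140,000.
Net percentage adjustment: +10% +10% = +20%. $140,000 × 1.2 = $168,000.
Result $168,000 exceeds the maximum of $100,000; bail is capped at $100,000.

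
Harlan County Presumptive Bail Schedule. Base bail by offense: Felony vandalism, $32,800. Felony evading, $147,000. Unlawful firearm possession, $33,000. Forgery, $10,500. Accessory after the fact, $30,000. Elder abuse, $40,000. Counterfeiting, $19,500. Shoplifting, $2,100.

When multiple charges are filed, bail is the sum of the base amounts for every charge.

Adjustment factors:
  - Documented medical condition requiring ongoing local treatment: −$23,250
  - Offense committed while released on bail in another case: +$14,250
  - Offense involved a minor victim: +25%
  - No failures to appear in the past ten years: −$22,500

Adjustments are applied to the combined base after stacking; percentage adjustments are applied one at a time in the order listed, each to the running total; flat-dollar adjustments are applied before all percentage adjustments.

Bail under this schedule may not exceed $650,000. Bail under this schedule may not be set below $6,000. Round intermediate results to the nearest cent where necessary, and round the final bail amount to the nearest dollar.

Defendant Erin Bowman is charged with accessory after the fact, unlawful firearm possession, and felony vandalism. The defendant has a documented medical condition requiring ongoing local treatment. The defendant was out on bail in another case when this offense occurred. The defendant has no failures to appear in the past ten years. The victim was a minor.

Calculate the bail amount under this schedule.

Base amounts from the schedule: accessory after the fact $30,000; unlawful firearm possession $33,000; felony vandalism $32,800.
Stacking rule: sum of all bases. $30,000 + $33,000 + $32,800 = $95,800.
Documented medical condition requiring ongoing local treatment (−$23,250 flat): $95,800 − $23,250 = $72,550.
Offense committed while released on bail in another case (+$14,250 flat): $72,550 + $14,250 = $86,800.
No failures to appear in the past ten years (−$22,500 flat): $86,800 − $22,500 = $64,300.
Offense involved a minor victim (+25%): $64,300 × 1.25 = $80,375.
$80,375 is within the $650,000 maximum.
$80,375 is at or above the $6,000 minimum.

$80,375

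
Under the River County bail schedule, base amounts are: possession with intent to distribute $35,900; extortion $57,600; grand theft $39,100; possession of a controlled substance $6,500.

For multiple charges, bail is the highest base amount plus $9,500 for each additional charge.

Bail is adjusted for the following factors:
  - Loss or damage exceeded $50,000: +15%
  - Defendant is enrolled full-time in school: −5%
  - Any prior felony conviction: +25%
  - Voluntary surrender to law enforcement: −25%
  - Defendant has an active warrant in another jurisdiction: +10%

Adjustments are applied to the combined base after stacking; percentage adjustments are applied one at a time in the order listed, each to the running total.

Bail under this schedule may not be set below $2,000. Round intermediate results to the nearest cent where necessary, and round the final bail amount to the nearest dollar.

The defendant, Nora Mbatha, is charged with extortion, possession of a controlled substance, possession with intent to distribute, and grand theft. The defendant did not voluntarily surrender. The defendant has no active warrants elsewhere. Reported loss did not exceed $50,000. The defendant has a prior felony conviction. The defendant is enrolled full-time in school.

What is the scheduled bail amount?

Base amounts from the schedule: extortion $57,600; possession of a controlled substance $6,500; possession with intent to distribute $35,900; grand theft $39,100.
Stacking rule: highest base plus $9,500 per additional charge. Highest is extortion at $57,600; 3 additional charges → +$28,500. Combined base = $86,100.
Defendant is enrolled full-time in school (−5%): $86,100 × 0.95 = $81,795.
Any prior felony conviction (+25%): $81,795 × 1.25 = $102,243.75.
$102,243.75 is at or above the $2,000 minimum.
Rounded to the nearest dollar: $102,244.

$102,244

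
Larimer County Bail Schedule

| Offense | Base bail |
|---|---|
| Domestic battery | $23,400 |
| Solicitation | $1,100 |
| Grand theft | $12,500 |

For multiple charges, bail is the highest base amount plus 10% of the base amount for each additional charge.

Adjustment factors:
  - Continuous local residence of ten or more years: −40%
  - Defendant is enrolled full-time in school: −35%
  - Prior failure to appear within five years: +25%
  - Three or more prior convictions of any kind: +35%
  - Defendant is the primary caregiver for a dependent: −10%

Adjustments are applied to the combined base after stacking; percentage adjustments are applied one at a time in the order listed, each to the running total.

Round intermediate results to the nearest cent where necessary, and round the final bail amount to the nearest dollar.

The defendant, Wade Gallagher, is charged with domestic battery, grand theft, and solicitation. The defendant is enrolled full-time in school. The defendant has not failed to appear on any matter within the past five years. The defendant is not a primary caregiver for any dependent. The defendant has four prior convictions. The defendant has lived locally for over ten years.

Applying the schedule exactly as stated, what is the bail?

$13,036

Base amounts from the schedule: domestic battery $23,400; grand theft $12,500; solicitation $1,100.
Stacking rule: highest base plus 10% of each additional charge. Highest is domestic battery at $23,400. Additional: $12,500 × 10% = $1,250; $1,100 × 10% = $110. Combined base = $23,400 + $1,360 = $24,760.
Continuous local residence of ten or more years (−40%): $24,760 × 0.6 = $14,856.
Defendant is enrolled full-time in school (−35%): $14,856 × 0.65 = $9,656.40.
Three or more prior convictions of any kind (+35%): $9,656.40 × 1.35 = $13,036.14.
Rounded to the nearest dollar: $13,036.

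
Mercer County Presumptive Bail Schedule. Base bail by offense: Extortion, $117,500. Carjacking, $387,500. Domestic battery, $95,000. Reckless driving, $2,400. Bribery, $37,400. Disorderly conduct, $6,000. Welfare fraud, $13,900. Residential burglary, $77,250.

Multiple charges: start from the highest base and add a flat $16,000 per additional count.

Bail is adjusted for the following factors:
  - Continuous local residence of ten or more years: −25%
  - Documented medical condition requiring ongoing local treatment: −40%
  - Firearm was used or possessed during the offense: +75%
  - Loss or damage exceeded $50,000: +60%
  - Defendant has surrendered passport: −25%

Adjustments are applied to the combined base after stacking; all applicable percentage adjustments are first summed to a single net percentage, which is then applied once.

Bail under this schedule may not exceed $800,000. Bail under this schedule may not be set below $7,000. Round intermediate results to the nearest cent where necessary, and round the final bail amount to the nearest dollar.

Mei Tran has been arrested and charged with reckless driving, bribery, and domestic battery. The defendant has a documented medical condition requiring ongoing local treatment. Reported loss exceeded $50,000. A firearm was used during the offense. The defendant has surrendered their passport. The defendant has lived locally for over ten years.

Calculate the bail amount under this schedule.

Base amounts from the schedule: reckless driving $2,400; bribery $37,400; domestic battery $95,000.
Stacking rule: highest base plus $16,000 per additional charge. Highest is domestic battery at $95,000; 2 additional charges → +$32,000. Combined base = $127,000.
Net percentage adjustment: −25% −40% +75% +60% −25% = +45%. $127,000 × 1.45 = $184,150.
$184,150 is within the $800,000 maximum.
$184,150 is at or above the $7,000 minimum.

$184,150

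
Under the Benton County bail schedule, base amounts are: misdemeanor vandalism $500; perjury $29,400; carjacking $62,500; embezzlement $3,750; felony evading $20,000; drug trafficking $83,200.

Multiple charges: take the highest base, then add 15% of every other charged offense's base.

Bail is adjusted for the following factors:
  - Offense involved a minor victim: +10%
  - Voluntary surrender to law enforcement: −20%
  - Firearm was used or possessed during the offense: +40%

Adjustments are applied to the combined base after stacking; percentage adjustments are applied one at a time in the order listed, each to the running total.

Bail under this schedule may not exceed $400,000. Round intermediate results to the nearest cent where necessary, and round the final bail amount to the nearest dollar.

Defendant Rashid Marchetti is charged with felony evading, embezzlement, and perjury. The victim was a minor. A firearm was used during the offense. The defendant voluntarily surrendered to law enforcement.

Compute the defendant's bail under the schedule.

Base amounts from the schedule: felony evading $20,000; embezzlement $3,750; perjury $29,400.
Stacking rule: highest base plus 15% of each additional charge. Highest is perjury at $29,400. Additional: $20,000 × 15% = $3,000; $3,750 × 15% = $562.50. Combined base = $29,400 + $3,562.50 = $32,962.50.
Offense involved a minor victim (+10%): $32,962.50 × 1.1 = $36,258.75.
Voluntary surrender to law enforcement (−20%): $36,258.75 × 0.8 = $29,007.
Firearm was used or possessed during the offense (+40%): $29,007 × 1.4 = $40,609.80.
$40,609.80 is within the $400,000 maximum.
Rounded to the nearest dollar: $40,610.

$40,610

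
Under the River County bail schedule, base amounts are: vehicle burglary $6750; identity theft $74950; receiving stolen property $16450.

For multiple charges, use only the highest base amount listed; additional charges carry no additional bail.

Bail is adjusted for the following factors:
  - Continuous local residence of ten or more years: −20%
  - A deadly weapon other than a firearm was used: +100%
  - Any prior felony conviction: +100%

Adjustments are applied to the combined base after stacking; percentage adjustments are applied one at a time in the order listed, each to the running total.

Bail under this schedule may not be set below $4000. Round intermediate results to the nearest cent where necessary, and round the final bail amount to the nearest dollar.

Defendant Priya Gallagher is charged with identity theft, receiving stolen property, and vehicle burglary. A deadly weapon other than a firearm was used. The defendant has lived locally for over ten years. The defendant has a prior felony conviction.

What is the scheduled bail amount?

$239840

Base amounts from the schedule: identity theft $74950; receiving stolen property $16450; vehicle burglary $6750.
Stacking rule: use the highest base only. Highest is identity theft at $74950. Combined base = $74950.
Continuous local residence of ten or more years (−20%): $74950 × 0.8 = $59960.
A deadly weapon other than a firearm was used (+100%): $59960 × 2 = $119920.
Any prior felony conviction (+100%): $119920 × 2 = $239840.
$239840 is at or above the $4000 minimum.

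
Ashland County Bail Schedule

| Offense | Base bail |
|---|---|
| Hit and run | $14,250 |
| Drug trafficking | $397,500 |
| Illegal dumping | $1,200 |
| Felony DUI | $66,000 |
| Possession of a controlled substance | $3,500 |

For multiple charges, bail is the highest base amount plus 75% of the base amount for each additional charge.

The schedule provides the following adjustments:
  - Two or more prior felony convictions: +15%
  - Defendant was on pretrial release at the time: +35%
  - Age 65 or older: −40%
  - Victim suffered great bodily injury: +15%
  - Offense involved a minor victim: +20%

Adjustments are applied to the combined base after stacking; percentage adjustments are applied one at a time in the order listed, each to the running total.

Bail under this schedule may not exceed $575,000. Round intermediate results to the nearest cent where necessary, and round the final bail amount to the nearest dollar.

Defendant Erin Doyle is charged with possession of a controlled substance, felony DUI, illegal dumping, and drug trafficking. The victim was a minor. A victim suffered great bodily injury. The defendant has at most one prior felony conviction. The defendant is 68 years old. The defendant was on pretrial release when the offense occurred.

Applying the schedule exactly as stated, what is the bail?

$503,597

Base amounts from the schedule: possession of a controlled substance $3,500; felony DUI $66,000; illegal dumping $1,200; drug trafficking $397,500.
Stacking rule: highest base plus 75% of each additional charge. Highest is drug trafficking at $397,500. Additional: $3,500 × 75% = $2,625; $66,000 × 75% = $49,500; $1,200 × 75% = $900. Combined base = $397,500 + $53,025 = $450,525.
Defendant was on pretrial release at the time (+35%): $450,525 × 1.35 = $608,208.75.
Age 65 or older (−40%): $608,208.75 × 0.6 = $364,925.25.
Victim suffered great bodily injury (+15%): $364,925.25 × 1.15 = $419,664.04.
Offense involved a minor victim (+20%): $419,664.04 × 1.2 = $503,596.85.
$503,596.85 is within the $575,000 maximum.
Rounded to the nearest dollar: $503,597.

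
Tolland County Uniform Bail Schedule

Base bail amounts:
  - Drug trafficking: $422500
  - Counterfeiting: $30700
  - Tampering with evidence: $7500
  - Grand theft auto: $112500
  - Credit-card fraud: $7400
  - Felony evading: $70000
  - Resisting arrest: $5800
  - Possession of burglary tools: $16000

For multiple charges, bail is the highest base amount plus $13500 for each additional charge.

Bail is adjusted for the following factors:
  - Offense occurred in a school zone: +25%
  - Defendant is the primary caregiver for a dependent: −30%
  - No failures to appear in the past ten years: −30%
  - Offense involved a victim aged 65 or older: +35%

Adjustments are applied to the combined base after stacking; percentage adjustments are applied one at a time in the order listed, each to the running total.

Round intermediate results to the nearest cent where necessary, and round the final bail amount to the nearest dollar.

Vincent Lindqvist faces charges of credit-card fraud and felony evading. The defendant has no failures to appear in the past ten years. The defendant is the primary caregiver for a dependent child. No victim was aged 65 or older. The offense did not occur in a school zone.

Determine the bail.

$40915

Base amounts from the schedule: credit-card fraud $7400; felony evading $70000.
Stacking rule: highest base plus $13500 per additional charge. Highest is felony evading at $70000; 1 additional charge → +$13500. Combined base = $83500.
Defendant is the primary caregiver for a dependent (−30%): $83500 × 0.7 = $58450.
No failures to appear in the past ten years (−30%): $58450 × 0.7 = $40915.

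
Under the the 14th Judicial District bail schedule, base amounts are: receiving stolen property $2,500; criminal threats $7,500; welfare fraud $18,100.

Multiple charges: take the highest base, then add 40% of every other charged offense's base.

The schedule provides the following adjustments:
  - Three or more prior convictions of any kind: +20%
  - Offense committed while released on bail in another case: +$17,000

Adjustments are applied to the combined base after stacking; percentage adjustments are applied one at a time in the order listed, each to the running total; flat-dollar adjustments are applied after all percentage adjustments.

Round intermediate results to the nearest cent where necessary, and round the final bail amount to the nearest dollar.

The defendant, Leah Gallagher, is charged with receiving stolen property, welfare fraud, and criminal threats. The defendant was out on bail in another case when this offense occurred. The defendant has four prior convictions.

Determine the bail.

$43,520

Base amounts from the schedule: receiving stolen property $2,500; welfare fraud $18,100; criminal threats $7,500.
Stacking rule: highest base plus 40% of each additional charge. Highest is welfare fraud at $18,100. Additional: $2,500 × 40% = $1,000; $7,500 × 40% = $3,000. Combined base = $18,100 + $4,000 = $22,100.
Three or more prior convictions of any kind (+20%): $22,100 × 1.2 = $26,520.
Offense committed while released on bail in another case (+$17,000 flat): $26,520 + $17,000 = $43,520.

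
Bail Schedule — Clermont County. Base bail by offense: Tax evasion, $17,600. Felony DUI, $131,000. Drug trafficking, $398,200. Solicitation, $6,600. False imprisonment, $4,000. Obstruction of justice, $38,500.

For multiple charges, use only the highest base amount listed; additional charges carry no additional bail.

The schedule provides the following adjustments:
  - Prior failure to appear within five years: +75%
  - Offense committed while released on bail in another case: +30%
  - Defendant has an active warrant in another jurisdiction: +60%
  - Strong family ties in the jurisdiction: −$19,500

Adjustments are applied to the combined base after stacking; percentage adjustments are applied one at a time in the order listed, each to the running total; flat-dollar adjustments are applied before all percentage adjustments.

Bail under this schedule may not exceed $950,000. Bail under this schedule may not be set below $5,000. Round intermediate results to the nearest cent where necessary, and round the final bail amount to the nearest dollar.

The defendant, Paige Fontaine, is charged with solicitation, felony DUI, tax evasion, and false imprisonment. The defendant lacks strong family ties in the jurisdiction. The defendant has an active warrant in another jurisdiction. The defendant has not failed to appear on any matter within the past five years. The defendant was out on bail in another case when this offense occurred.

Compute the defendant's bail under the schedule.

$272,480

Base amounts from the schedule: solicitation $6,600; felony DUI $131,000; tax evasion $17,600; false imprisonment $4,000.
Stacking rule: use the highest base only. Highest is felony DUI at $131,000. Combined base = $131,000.
Offense committed while released on bail in another case (+30%): $131,000 × 1.3 = $170,300.
Defendant has an active warrant in another jurisdiction (+60%): $170,300 × 1.6 = $272,480.
$272,480 is within the $950,000 maximum.
$272,480 is at or above the $5,000 minimum.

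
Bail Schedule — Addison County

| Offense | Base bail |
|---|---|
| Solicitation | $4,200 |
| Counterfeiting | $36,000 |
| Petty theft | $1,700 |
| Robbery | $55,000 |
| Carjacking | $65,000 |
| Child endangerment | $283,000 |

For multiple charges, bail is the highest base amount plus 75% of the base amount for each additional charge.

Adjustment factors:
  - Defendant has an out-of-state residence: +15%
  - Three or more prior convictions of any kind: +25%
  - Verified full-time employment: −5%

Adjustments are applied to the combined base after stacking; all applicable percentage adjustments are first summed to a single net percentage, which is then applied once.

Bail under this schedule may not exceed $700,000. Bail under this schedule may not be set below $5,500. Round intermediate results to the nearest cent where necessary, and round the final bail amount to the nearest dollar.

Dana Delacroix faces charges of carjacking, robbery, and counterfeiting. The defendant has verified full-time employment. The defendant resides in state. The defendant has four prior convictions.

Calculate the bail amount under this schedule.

Base amounts from the schedule: carjacking $65,000; robbery $55,000; counterfeiting $36,000.
Stacking rule: highest base plus 75% of each additional charge. Highest is carjacking at $65,000. Additional: $55,000 × 75% = $41,250; $36,000 × 75% = $27,000. Combined base = $65,000 + $68,250 = $133,250.
Net percentage adjustment: +25% −5% = +20%. $133,250 × 1.2 = $159,900.
$159,900 is within the $700,000 maximum.
$159,900 is at or above the $5,500 minimum.

$159,900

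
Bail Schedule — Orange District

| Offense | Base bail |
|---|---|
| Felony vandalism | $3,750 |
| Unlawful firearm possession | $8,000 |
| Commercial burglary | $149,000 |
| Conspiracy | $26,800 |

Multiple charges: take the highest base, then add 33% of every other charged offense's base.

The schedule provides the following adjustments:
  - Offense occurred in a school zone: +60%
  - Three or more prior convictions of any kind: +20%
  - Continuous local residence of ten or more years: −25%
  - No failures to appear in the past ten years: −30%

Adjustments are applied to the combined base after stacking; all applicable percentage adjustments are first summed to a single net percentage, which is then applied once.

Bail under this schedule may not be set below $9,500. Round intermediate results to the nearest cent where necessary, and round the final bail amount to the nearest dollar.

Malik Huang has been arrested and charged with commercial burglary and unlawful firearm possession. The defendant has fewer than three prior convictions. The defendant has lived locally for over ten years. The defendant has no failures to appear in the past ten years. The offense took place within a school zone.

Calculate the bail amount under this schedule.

Base amounts from the schedule: commercial burglary $149,000; unlawful firearm possession $8,000.
Stacking rule: highest base plus 33% of each additional charge. Highest is commercial burglary at $149,000. Additional: $8,000 × 33% = $2,640. Combined base = $149,000 + $2,640 = $151,640.
Net percentage adjustment: +60% −25% −30% = +5%. $151,640 × 1.05 = $159,222.
$159,222 is at or above the $9,500 minimum.

$159,222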